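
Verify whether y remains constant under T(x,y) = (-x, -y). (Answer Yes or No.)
No

Substitute T(x,y) = (-x, -y) into the expression and compare with the original.

Original: y
After applying T: (-y) = -y

This differs from the original y (difference: -2y), so the expression is NOT invariant.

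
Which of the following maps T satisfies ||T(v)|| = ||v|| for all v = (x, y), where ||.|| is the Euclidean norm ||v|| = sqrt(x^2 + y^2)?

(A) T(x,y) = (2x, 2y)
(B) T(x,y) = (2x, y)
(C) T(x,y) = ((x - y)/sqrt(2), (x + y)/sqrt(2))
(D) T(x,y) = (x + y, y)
C

A transformation preserves a norm if ||T(v)|| = ||v|| for every v; a single vector where the norm changes rules an option out.

(A) T(x,y) = (2x, 2y): v = (1, 0) has norm sqrt((1)^2 + (0)^2) = 1, but T(v) = (2, 0) has norm 2 -- not preserved.
(B) T(x,y) = (2x, y): v = (1, 0) has norm sqrt((1)^2 + (0)^2) = 1, but T(v) = (2, 0) has norm 2 -- not preserved.
(C) T(x,y) = ((x - y)/sqrt(2), (x + y)/sqrt(2)): preserves the norm -- it is an orthogonal map (a rotation/reflection), and (sqrt(2)(x - y)/2)^2 + (sqrt(2)(x + y)/2)^2 simplifies to x^2 + y^2.
(D) T(x,y) = (x + y, y): v = (0, 1) has norm sqrt((0)^2 + (1)^2) = 1, but T(v) = (1, 1) has norm sqrt(2) -- not preserved.

Therefore the answer is (C).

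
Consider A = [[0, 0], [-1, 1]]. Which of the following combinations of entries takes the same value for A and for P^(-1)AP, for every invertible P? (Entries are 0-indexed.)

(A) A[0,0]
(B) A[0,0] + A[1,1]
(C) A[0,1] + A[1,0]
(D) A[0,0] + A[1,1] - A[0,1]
B

A[0,0] + A[1,1] is the trace of A. By the cyclic property of the trace, tr(P^(-1)AP) = tr(APP^(-1)) = tr(A), so it is the same for every matrix similar to A.

The other combinations are not similarity invariants. For example, take P = [[1, -1], [0, 1]] (det P = 1), so P^(-1) = [[1, 1], [0, 1]] and
B = P^(-1)AP = [[-1, 2], [-1, 2]].
Evaluating each option on A and on B:
(A) A[0,0]: 0 for A, -1 for B -> changes
(B) A[0,0] + A[1,1]: 1 for A, 1 for B -> unchanged
(C) A[0,1] + A[1,0]: -1 for A, 1 for B -> changes
(D) A[0,0] + A[1,1] - A[0,1]: 1 for A, -1 for B -> changes

Only (B) A[0,0] + A[1,1] = 1 survives (and it does so for every P, not just this one), so it is the invariant.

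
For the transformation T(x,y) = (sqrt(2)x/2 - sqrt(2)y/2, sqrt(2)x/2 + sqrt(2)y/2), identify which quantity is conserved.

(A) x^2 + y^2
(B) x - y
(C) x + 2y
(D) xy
A

An expression E(x,y) is invariant under T if E(T(x,y)) = E(x,y). Here T(x,y) = (sqrt(2)x/2 - sqrt(2)y/2, sqrt(2)x/2 + sqrt(2)y/2).
Substitute the transformed coordinates into each option and compare with the original:
(A) x^2 + y^2  ->  (sqrt(2)x/2 - sqrt(2)y/2)^2 + (sqrt(2)x/2 + sqrt(2)y/2)^2 = x^2 + y^2   [equals x^2 + y^2: invariant]
(B) x - y  ->  (sqrt(2)x/2 - sqrt(2)y/2) - (sqrt(2)x/2 + sqrt(2)y/2) = -sqrt(2)y   [differs from x - y: not invariant]
(C) x + 2y  ->  (sqrt(2)x/2 - sqrt(2)y/2) + 2(sqrt(2)x/2 + sqrt(2)y/2) = 3sqrt(2)x/2 + sqrt(2)y/2   [differs from x + 2y: not invariant]
(D) xy  ->  (sqrt(2)x/2 - sqrt(2)y/2)(sqrt(2)x/2 + sqrt(2)y/2) = x^2/2 - y^2/2   [differs from xy: not invariant]

Only option (A), x^2 + y^2, is unchanged by the transformation.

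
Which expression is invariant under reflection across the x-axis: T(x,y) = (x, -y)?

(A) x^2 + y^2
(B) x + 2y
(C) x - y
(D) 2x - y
A

The map is reflection across the x-axis: T(x,y) = (x, -y).
Substitute the transformed coordinates into each option and compare with the original:
(A) x^2 + y^2  ->  (x)^2 + (-y)^2 = x^2 + y^2   [equals x^2 + y^2: invariant]
(B) x + 2y  ->  (x) + 2(-y) = x - 2y   [differs from x + 2y: not invariant]
(C) x - y  ->  (x) - (-y) = x + y   [differs from x - y: not invariant]
(D) 2x - y  ->  2(x) - (-y) = 2x + y   [differs from 2x - y: not invariant]

Only option (A), x^2 + y^2, is unchanged by the transformation.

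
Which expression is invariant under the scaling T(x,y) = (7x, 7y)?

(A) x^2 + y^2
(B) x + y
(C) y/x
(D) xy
C

Under the uniform scaling T(x,y) = (7x, 7y):
Substitute the transformed coordinates into each option and compare with the original:
(A) x^2 + y^2  ->  (7x)^2 + (7y)^2 = 49x^2 + 49y^2   [differs from x^2 + y^2: not invariant]
(B) x + y  ->  (7x) + (7y) = 7x + 7y   [differs from x + y: not invariant]
(C) y/x  ->  (7y)/(7x) = y/x   [equals y/x: invariant]
(D) xy  ->  (7x)(7y) = 49xy   [differs from xy: not invariant]

Only option (C), y/x, is unchanged by the transformation.
The common factor 7 cancels in a ratio of coordinates, while sums, products and sums of squares pick up factors of 7 or 49.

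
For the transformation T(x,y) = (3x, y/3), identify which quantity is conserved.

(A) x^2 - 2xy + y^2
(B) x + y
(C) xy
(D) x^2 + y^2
C

An expression E(x,y) is invariant under T if E(T(x,y)) = E(x,y). Here T(x,y) = (3x, y/3).
Substitute the transformed coordinates into each option and compare with the original:
(A) x^2 - 2xy + y^2  ->  (3x)^2 - 2(3x)(y/3) + (y/3)^2 = 9x^2 - 2xy + y^2/9   [differs from x^2 - 2xy + y^2: not invariant]
(B) x + y  ->  (3x) + (y/3) = 3x + y/3   [differs from x + y: not invariant]
(C) xy  ->  (3x)(y/3) = xy   [equals xy: invariant]
(D) x^2 + y^2  ->  (3x)^2 + (y/3)^2 = 9x^2 + y^2/9   [differs from x^2 + y^2: not invariant]

Only option (C), xy, is unchanged by the transformation.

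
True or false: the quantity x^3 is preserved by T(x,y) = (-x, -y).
False

Substitute T(x,y) = (-x, -y) into the expression and compare with the original.

Original: x^3
After applying T: (-x)^3 = -x^3

This differs from the original x^3 (difference: -2x^3), so the expression is NOT invariant.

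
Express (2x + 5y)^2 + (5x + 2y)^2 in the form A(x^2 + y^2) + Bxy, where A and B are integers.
29(x^2 + y^2) + 40xy

Expanding: (2x + 5y)^2 = 4x^2 + 20xy + 25y^2
(5x + 2y)^2 = 25x^2 + 20xy + 4y^2
Sum = (4+25)(x^2+y^2) + 40xy = 29(x^2 + y^2) + 40xy
This is symmetric in x and y.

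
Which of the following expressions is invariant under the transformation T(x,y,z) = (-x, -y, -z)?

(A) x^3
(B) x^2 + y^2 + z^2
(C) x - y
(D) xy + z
B

Apply T(x,y,z) = (-x, -y, -z) to each option, i.e. replace (x, y, z) by the transformed coordinates.
Substitute the transformed coordinates into each option and compare with the original:
(A) x^3  ->  (-x)^3 = -x^3   [differs from x^3: not invariant]
(B) x^2 + y^2 + z^2  ->  (-x)^2 + (-y)^2 + (-z)^2 = x^2 + y^2 + z^2   [equals x^2 + y^2 + z^2: invariant]
(C) x - y  ->  (-x) - (-y) = -x + y   [differs from x - y: not invariant]
(D) xy + z  ->  (-x)(-y) + (-z) = xy - z   [differs from xy + z: not invariant]

Only option (B), x^2 + y^2 + z^2, is unchanged by the transformation.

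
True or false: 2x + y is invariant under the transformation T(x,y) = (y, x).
False

Substitute T(x,y) = (y, x) into the expression and compare with the original.

Original: 2x + y
After applying T: 2(y) + (x) = x + 2y

This differs from the original 2x + y (difference: -x + y), so the expression is NOT invariant.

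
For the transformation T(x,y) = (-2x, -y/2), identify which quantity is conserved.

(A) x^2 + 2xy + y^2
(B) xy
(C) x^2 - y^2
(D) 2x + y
B

An expression E(x,y) is invariant under T if E(T(x,y)) = E(x,y). Here T(x,y) = (-2x, -y/2).
Substitute the transformed coordinates into each option and compare with the original:
(A) x^2 + 2xy + y^2  ->  (-2x)^2 + 2(-2x)(-y/2) + (-y/2)^2 = 4x^2 + 2xy + y^2/4   [differs from x^2 + 2xy + y^2: not invariant]
(B) xy  ->  (-2x)(-y/2) = xy   [equals xy: invariant]
(C) x^2 - y^2  ->  (-2x)^2 - (-y/2)^2 = 4x^2 - y^2/4   [differs from x^2 - y^2: not invariant]
(D) 2x + y  ->  2(-2x) + (-y/2) = -4x - y/2   [differs from 2x + y: not invariant]

Only option (B), xy, is unchanged by the transformation.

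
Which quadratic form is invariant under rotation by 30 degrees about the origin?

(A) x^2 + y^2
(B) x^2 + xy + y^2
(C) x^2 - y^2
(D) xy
A

Rotation by 30 degrees sends (x, y) to (sqrt(3)x/2 - y/2, x/2 + sqrt(3)y/2).
Substitute the transformed coordinates into each option and compare with the original:
(A) x^2 + y^2  ->  (sqrt(3)x/2 - y/2)^2 + (x/2 + sqrt(3)y/2)^2 = x^2 + y^2   [equals x^2 + y^2: invariant]
(B) x^2 + xy + y^2  ->  (sqrt(3)x/2 - y/2)^2 + (sqrt(3)x/2 - y/2)(x/2 + sqrt(3)y/2) + (x/2 + sqrt(3)y/2)^2 = sqrt(3)x^2/4 + x^2 + xy/2 - sqrt(3)y^2/4 + y^2   [differs from x^2 + xy + y^2: not invariant]
(C) x^2 - y^2  ->  (sqrt(3)x/2 - y/2)^2 - (x/2 + sqrt(3)y/2)^2 = x^2/2 - sqrt(3)xy - y^2/2   [differs from x^2 - y^2: not invariant]
(D) xy  ->  (sqrt(3)x/2 - y/2)(x/2 + sqrt(3)y/2) = sqrt(3)x^2/4 + xy/2 - sqrt(3)y^2/4   [differs from xy: not invariant]

Only option (A), x^2 + y^2, is unchanged by the transformation.
x^2 + y^2 is the squared distance from the origin, which rotations preserve.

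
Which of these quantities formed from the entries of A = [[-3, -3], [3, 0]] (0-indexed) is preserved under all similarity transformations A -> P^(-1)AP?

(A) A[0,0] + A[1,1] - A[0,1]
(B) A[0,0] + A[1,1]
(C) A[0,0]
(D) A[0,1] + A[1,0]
B

A[0,0] + A[1,1] is the trace of A. By the cyclic property of the trace, tr(P^(-1)AP) = tr(APP^(-1)) = tr(A), so it is the same for every matrix similar to A.

The other combinations are not similarity invariants. For example, take P = [[1, 1], [1, 2]] (det P = 1), so P^(-1) = [[2, -1], [-1, 1]] and
B = P^(-1)AP = [[-15, -21], [9, 12]].
Evaluating each option on A and on B:
(A) A[0,0] + A[1,1] - A[0,1]: 0 for A, 18 for B -> changes
(B) A[0,0] + A[1,1]: -3 for A, -3 for B -> unchanged
(C) A[0,0]: -3 for A, -15 for B -> changes
(D) A[0,1] + A[1,0]: 0 for A, -12 for B -> changes

Only (B) A[0,0] + A[1,1] = -3 survives (and it does so for every P, not just this one), so it is the invariant.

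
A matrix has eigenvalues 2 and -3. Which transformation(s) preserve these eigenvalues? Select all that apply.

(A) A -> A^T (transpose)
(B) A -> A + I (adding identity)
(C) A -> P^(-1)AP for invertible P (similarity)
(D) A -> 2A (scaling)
A and C

Eigenvalues are preserved by:
1. Similarity transformations: A -> P^(-1)AP (same characteristic polynomial)
2. Transpose: A^T has the same eigenvalues as A

Eigenvalues are NOT preserved by:
- Adding identity: eigenvalues become 2+1, -3+1
- Scaling: eigenvalues become 4, -6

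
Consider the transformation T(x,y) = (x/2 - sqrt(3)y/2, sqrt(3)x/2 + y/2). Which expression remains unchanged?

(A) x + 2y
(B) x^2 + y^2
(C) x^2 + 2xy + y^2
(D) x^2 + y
B

An expression E(x,y) is invariant under T if E(T(x,y)) = E(x,y). Here T(x,y) = (x/2 - sqrt(3)y/2, sqrt(3)x/2 + y/2).
Substitute the transformed coordinates into each option and compare with the original:
(A) x + 2y  ->  (x/2 - sqrt(3)y/2) + 2(sqrt(3)x/2 + y/2) = x/2 + sqrt(3)x - sqrt(3)y/2 + y   [differs from x + 2y: not invariant]
(B) x^2 + y^2  ->  (x/2 - sqrt(3)y/2)^2 + (sqrt(3)x/2 + y/2)^2 = x^2 + y^2   [equals x^2 + y^2: invariant]
(C) x^2 + 2xy + y^2  ->  (x/2 - sqrt(3)y/2)^2 + 2(x/2 - sqrt(3)y/2)(sqrt(3)x/2 + y/2) + (sqrt(3)x/2 + y/2)^2 = sqrt(3)x^2/2 + x^2 - xy - sqrt(3)y^2/2 + y^2   [differs from x^2 + 2xy + y^2: not invariant]
(D) x^2 + y  ->  (x/2 - sqrt(3)y/2)^2 + (sqrt(3)x/2 + y/2) = x^2/4 - sqrt(3)xy/2 + sqrt(3)x/2 + 3y^2/4 + y/2   [differs from x^2 + y: not invariant]

Only option (B), x^2 + y^2, is unchanged by the transformation.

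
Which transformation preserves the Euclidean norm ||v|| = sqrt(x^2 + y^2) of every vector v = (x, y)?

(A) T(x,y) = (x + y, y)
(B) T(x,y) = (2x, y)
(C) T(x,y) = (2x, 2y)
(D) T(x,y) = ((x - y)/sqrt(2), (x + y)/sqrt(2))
D

A transformation preserves a norm if ||T(v)|| = ||v|| for every v; a single vector where the norm changes rules an option out.

(A) T(x,y) = (x + y, y): v = (0, 1) has norm sqrt((0)^2 + (1)^2) = 1, but T(v) = (1, 1) has norm sqrt(2) -- not preserved.
(B) T(x,y) = (2x, y): v = (1, 0) has norm sqrt((1)^2 + (0)^2) = 1, but T(v) = (2, 0) has norm 2 -- not preserved.
(C) T(x,y) = (2x, 2y): v = (1, 0) has norm sqrt((1)^2 + (0)^2) = 1, but T(v) = (2, 0) has norm 2 -- not preserved.
(D) T(x,y) = ((x - y)/sqrt(2), (x + y)/sqrt(2)): preserves the norm -- it is an orthogonal map (a rotation/reflection), and (sqrt(2)(x - y)/2)^2 + (sqrt(2)(x + y)/2)^2 simplifies to x^2 + y^2.

Therefore the answer is (D).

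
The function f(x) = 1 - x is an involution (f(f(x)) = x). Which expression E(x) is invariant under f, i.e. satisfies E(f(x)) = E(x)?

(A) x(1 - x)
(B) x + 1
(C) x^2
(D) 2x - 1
A

Replace x by f(x) = 1 - x in each option and simplify. As a quick numerical cross-check, also compare E(4) with E(f(4)) = E(-3).

(A) x(1 - x)  ->  (1 - x)(1 - (1 - x)), which simplifies back to x(1 - x); check: E(4) = -12, E(-3) = -12.   [invariant]
(B) x + 1  ->  (1 - x) + 1 = 2 - x; check: E(4) = 5 but E(-3) = -2.   [not invariant]
(C) x^2  ->  (1 - x)^2 = (x - 1)^2; check: E(4) = 16 but E(-3) = 9.   [not invariant]
(D) 2x - 1  ->  2(1 - x) - 1 = 1 - 2x; check: E(4) = 7 but E(-3) = -7.   [not invariant]

Only (A) is unchanged. E is symmetric under swapping x with f(x) = 1 - x, which is exactly what an involution does.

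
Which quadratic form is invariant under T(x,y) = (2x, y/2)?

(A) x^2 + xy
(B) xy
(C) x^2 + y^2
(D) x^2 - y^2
B

T multiplies x by 2 and divides y by 2.
Substitute the transformed coordinates into each option and compare with the original:
(A) x^2 + xy  ->  (2x)^2 + (2x)(y/2) = 4x^2 + xy   [differs from x^2 + xy: not invariant]
(B) xy  ->  (2x)(y/2) = xy   [equals xy: invariant]
(C) x^2 + y^2  ->  (2x)^2 + (y/2)^2 = 4x^2 + y^2/4   [differs from x^2 + y^2: not invariant]
(D) x^2 - y^2  ->  (2x)^2 - (y/2)^2 = 4x^2 - y^2/4   [differs from x^2 - y^2: not invariant]

Only option (B), xy, is unchanged by the transformation.
The factors 2 and 1/2 cancel only in the pure product xy.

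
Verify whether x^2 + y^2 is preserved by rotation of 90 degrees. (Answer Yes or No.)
Yes

Applying rotation by 90 degrees: x' = x*cos(90 degrees) - y*sin(90 degrees) = -y, y' = x*sin(90 degrees) + y*cos(90 degrees) = x

Substituting into x^2 + y^2:
(-y)^2 + (x)^2
= x^2 + y^2

This equals the original expression x^2 + y^2, so it IS invariant.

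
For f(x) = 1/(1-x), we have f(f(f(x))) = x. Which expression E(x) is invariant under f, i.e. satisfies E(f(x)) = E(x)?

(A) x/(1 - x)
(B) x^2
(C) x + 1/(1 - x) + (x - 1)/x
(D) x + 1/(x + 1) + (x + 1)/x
C

Replace x by f(x) = 1/(1 - x) in each option and simplify. As a quick numerical cross-check, also compare E(3) with E(f(3)) = E(-1/2).

(A) x/(1 - x)  ->  (1/(1 - x))/(1 - (1/(1 - x))) = -1/x; check: E(3) = -3/2 but E(-1/2) = -1/3.   [not invariant]
(B) x^2  ->  (1/(1 - x))^2 = (x - 1)^(-2); check: E(3) = 9 but E(-1/2) = 1/4.   [not invariant]
(C) x + 1/(1 - x) + (x - 1)/x  ->  (1/(1 - x)) + 1/(1 - (1/(1 - x))) + ((1/(1 - x)) - 1)/(1/(1 - x)), which simplifies back to x + 1/(1 - x) + (x - 1)/x; check: E(3) = 19/6, E(-1/2) = 19/6.   [invariant]
(D) x + 1/(x + 1) + (x + 1)/x  ->  (1/(1 - x)) + 1/((1/(1 - x)) + 1) + ((1/(1 - x)) + 1)/(1/(1 - x)) = (-x^3 + 6x^2 - 11x + 7)/(x^2 - 3x + 2); check: E(3) = 55/12 but E(-1/2) = 1/2.   [not invariant]

Only (C) is unchanged. Indeed f(f(x)) = 1/(1 - 1/(1-x)) = (1-x)/(-x) = (x-1)/x, so E(x) = x + f(x) + f(f(x)) is the sum over the whole 3-cycle; applying f just permutes the three terms cyclically (x -> f(x) -> f(f(x)) -> x), leaving the sum unchanged.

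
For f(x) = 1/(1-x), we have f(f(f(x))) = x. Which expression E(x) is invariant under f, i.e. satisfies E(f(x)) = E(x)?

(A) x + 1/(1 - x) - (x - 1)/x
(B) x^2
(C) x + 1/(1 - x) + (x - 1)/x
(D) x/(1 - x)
C

Replace x by f(x) = 1/(1 - x) in each option and simplify. As a quick numerical cross-check, also compare E(3) with E(f(3)) = E(-1/2).

(A) x + 1/(1 - x) - (x - 1)/x  ->  (1/(1 - x)) + 1/(1 - (1/(1 - x))) - ((1/(1 - x)) - 1)/(1/(1 - x)) = (x^2(1 - x) - x + (x - 1)^2)/(x(x - 1)); check: E(3) = 11/6 but E(-1/2) = -17/6.   [not invariant]
(B) x^2  ->  (1/(1 - x))^2 = (x - 1)^(-2); check: E(3) = 9 but E(-1/2) = 1/4.   [not invariant]
(C) x + 1/(1 - x) + (x - 1)/x  ->  (1/(1 - x)) + 1/(1 - (1/(1 - x))) + ((1/(1 - x)) - 1)/(1/(1 - x)), which simplifies back to x + 1/(1 - x) + (x - 1)/x; check: E(3) = 19/6, E(-1/2) = 19/6.   [invariant]
(D) x/(1 - x)  ->  (1/(1 - x))/(1 - (1/(1 - x))) = -1/x; check: E(3) = -3/2 but E(-1/2) = -1/3.   [not invariant]

Only (C) is unchanged. Indeed f(f(x)) = 1/(1 - 1/(1-x)) = (1-x)/(-x) = (x-1)/x, so E(x) = x + f(x) + f(f(x)) is the sum over the whole 3-cycle; applying f just permutes the three terms cyclically (x -> f(x) -> f(f(x)) -> x), leaving the sum unchanged.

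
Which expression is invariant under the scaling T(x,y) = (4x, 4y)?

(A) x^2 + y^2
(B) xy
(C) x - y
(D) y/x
D

Under the uniform scaling T(x,y) = (4x, 4y):
Substitute the transformed coordinates into each option and compare with the original:
(A) x^2 + y^2  ->  (4x)^2 + (4y)^2 = 16x^2 + 16y^2   [differs from x^2 + y^2: not invariant]
(B) xy  ->  (4x)(4y) = 16xy   [differs from xy: not invariant]
(C) x - y  ->  (4x) - (4y) = 4x - 4y   [differs from x - y: not invariant]
(D) y/x  ->  (4y)/(4x) = y/x   [equals y/x: invariant]

Only option (D), y/x, is unchanged by the transformation.
The common factor 4 cancels in a ratio of coordinates, while sums, products and sums of squares pick up factors of 4 or 16.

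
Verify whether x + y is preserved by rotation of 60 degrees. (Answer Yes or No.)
No

Applying rotation by 60 degrees: x' = x*cos(60 degrees) - y*sin(60 degrees) = x/2 - sqrt(3)y/2, y' = x*sin(60 degrees) + y*cos(60 degrees) = sqrt(3)x/2 + y/2

Substituting into x + y:
(x/2 - sqrt(3)y/2) + (sqrt(3)x/2 + y/2)
= x/2 + sqrt(3)x/2 - sqrt(3)y/2 + y/2

This differs from the original expression x + y, so it is NOT invariant.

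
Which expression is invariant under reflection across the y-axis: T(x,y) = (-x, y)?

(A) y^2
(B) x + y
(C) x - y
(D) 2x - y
A

The map is reflection across the y-axis: T(x,y) = (-x, y).
Substitute the transformed coordinates into each option and compare with the original:
(A) y^2  ->  (y)^2 = y^2   [equals y^2: invariant]
(B) x + y  ->  (-x) + (y) = -x + y   [differs from x + y: not invariant]
(C) x - y  ->  (-x) - (y) = -x - y   [differs from x - y: not invariant]
(D) 2x - y  ->  2(-x) - (y) = -2x - y   [differs from 2x - y: not invariant]

Only option (A), y^2, is unchanged by the transformation.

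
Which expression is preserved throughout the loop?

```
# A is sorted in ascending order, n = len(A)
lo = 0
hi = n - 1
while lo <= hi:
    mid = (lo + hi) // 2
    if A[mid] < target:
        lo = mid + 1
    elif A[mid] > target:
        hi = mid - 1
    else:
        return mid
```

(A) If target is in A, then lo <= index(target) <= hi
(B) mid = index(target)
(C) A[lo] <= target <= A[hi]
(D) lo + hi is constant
A

A loop invariant must hold before the first iteration and be re-established by every execution of the body.

(A) If target is in A, then lo <= index(target) <= hi: Before the loop [lo, hi] = [0, n-1] covers every index. When A[mid] < target, sortedness puts target strictly to the right of mid, so setting lo = mid + 1 keeps index(target) in [lo, hi]; symmetrically for hi = mid - 1. Hence 'if target is in A then lo <= index(target) <= hi' holds after every iteration, and when lo > hi it proves target is absent.

The other options fail:
(B) mid = index(target): mid is just the current probe; it equals index(target) only on the iteration that returns.
(C) A[lo] <= target <= A[hi]: fails when target is not in A (e.g. target < A[0] already violates it before the loop), so it is not maintained in general.
(D) lo + hi is constant: each iteration moves exactly one of lo, hi, so lo + hi changes (e.g. 0 + (n-1) becomes (mid+1) + (n-1)).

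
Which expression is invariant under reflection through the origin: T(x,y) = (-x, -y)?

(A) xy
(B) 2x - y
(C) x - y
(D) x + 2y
A

The map is reflection through the origin: T(x,y) = (-x, -y).
Substitute the transformed coordinates into each option and compare with the original:
(A) xy  ->  (-x)(-y) = xy   [equals xy: invariant]
(B) 2x - y  ->  2(-x) - (-y) = -2x + y   [differs from 2x - y: not invariant]
(C) x - y  ->  (-x) - (-y) = -x + y   [differs from x - y: not invariant]
(D) x + 2y  ->  (-x) + 2(-y) = -x - 2y   [differs from x + 2y: not invariant]

Only option (A), xy, is unchanged by the transformation.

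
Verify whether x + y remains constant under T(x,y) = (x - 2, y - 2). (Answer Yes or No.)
No

Substitute T(x,y) = (x - 2, y - 2) into the expression and compare with the original.

Original: x + y
After applying T: (x - 2) + (y - 2) = x + y - 4

This differs from the original x + y (difference: -4), so the expression is NOT invariant.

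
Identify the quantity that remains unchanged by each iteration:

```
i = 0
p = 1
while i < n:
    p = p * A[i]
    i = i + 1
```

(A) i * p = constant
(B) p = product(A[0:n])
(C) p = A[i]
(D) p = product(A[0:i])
D

A loop invariant must hold before the first iteration and be re-established by every execution of the body.

(D) p = product(A[0:i]): Initially i = 0 and p = 1 = product of the empty slice A[0:0]. If p = product(A[0:i]) holds at the top of an iteration, the body sets p to product(A[0:i]) * A[i] = product(A[0:i+1]) and then i to i+1, so the property is restored. At exit i = n, giving p = product(A[0:n]).

The other options fail:
(A) i * p = constant: initially i * p = 0, but after one iteration it is 1 * A[0], which is nonzero in general.
(B) p = product(A[0:n]): false before the loop (p = 1, not the full product) -- it only becomes true at exit.
(C) p = A[i]: after the first iteration p = A[0] but i = 1; in general p is a product of several elements, not a single one.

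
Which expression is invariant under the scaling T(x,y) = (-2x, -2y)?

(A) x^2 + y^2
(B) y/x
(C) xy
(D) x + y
B

Under the uniform scaling T(x,y) = (-2x, -2y):
Substitute the transformed coordinates into each option and compare with the original:
(A) x^2 + y^2  ->  (-2x)^2 + (-2y)^2 = 4x^2 + 4y^2   [differs from x^2 + y^2: not invariant]
(B) y/x  ->  (-2y)/(-2x) = y/x   [equals y/x: invariant]
(C) xy  ->  (-2x)(-2y) = 4xy   [differs from xy: not invariant]
(D) x + y  ->  (-2x) + (-2y) = -2x - 2y   [differs from x + y: not invariant]

Only option (B), y/x, is unchanged by the transformation.
The common factor -2 cancels in a ratio of coordinates, while sums, products and sums of squares pick up factors of -2 or 4.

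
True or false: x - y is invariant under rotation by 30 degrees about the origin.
False

Applying rotation by 30 degrees: x' = x*cos(30 degrees) - y*sin(30 degrees) = sqrt(3)x/2 - y/2, y' = x*sin(30 degrees) + y*cos(30 degrees) = x/2 + sqrt(3)y/2

Substituting into x - y:
(sqrt(3)x/2 - y/2) - (x/2 + sqrt(3)y/2)
= -x/2 + sqrt(3)x/2 - sqrt(3)y/2 - y/2

This differs from the original expression x - y, so it is NOT invariant.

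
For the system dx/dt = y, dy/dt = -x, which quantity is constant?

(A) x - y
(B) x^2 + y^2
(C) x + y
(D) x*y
B

A first integral I satisfies dI/dt = 0 along every solution. Differentiate each option and use the equation of motion:
(A) d/dt[x - y] = y - (-x) = x + y, not identically 0
(B) d/dt[x^2 + y^2] = 2x*dx/dt + 2y*dy/dt = 2x*y + 2y*(-x) = 0
(C) d/dt[x + y] = y + (-x) = y - x, not identically 0
(D) d/dt[x*y] = (dx/dt)y + x(dy/dt) = y^2 - x^2, not identically 0

Only (B) has zero time-derivative. So x^2 + y^2 (the squared radius; trajectories are circles) is the conserved quantity.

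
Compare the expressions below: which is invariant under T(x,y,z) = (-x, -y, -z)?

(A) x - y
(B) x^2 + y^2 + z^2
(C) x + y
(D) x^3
B

Apply T(x,y,z) = (-x, -y, -z) to each option, i.e. replace (x, y, z) by the transformed coordinates.
Substitute the transformed coordinates into each option and compare with the original:
(A) x - y  ->  (-x) - (-y) = -x + y   [differs from x - y: not invariant]
(B) x^2 + y^2 + z^2  ->  (-x)^2 + (-y)^2 + (-z)^2 = x^2 + y^2 + z^2   [equals x^2 + y^2 + z^2: invariant]
(C) x + y  ->  (-x) + (-y) = -x - y   [differs from x + y: not invariant]
(D) x^3  ->  (-x)^3 = -x^3   [differs from x^3: not invariant]

Only option (B), x^2 + y^2 + z^2, is unchanged by the transformation.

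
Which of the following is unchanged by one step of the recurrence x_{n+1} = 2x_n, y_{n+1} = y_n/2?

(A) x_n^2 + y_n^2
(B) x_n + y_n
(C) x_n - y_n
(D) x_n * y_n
D

For the recurrence x_{n+1} = 2x_n, y_{n+1} = y_n/2:

x_{n+1} * y_{n+1} = (2x_n) * (y_n/2) = x_n * y_n
The product is conserved.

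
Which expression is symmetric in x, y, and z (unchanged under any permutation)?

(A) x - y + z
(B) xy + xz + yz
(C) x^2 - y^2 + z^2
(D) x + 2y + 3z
B

A symmetric expression is unchanged when the variables are permuted; here the transformation to test is the swap (x, y) -> (y, x).
A symmetric expression must survive every permutation; the single swap x <-> y already eliminates the distractors, and the keyed expression is also unchanged by x <-> z and y <-> z (each variable enters it in exactly the same way).
Substitute the transformed coordinates into each option and compare with the original:
(A) x - y + z  ->  (y) - (x) + z = -x + y + z   [differs from x - y + z: not invariant]
(B) xy + xz + yz  ->  (y)(x) + (y)z + (x)z = xy + xz + yz   [equals xy + xz + yz: invariant]
(C) x^2 - y^2 + z^2  ->  (y)^2 - (x)^2 + z^2 = -x^2 + y^2 + z^2   [differs from x^2 - y^2 + z^2: not invariant]
(D) x + 2y + 3z  ->  (y) + 2(x) + 3z = 2x + y + 3z   [differs from x + 2y + 3z: not invariant]

Only option (B), xy + xz + yz, is unchanged by the transformation.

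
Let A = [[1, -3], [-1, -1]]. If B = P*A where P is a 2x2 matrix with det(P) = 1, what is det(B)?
-4

By the multiplicative property of determinants, det(B) = det(P*A) = det(P) * det(A) = det(A),
so the determinant is invariant under multiplication by any determinant-1 matrix; we just need det(A).

det(A) = (1)(-1) - (-3)(-1) = -1 - 3 = -4

Therefore det(B) = 1 * (-4) = -4.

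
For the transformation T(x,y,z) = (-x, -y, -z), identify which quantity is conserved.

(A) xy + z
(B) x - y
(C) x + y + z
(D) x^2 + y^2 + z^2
D

Apply T(x,y,z) = (-x, -y, -z) to each option, i.e. replace (x, y, z) by the transformed coordinates.
Substitute the transformed coordinates into each option and compare with the original:
(A) xy + z  ->  (-x)(-y) + (-z) = xy - z   [differs from xy + z: not invariant]
(B) x - y  ->  (-x) - (-y) = -x + y   [differs from x - y: not invariant]
(C) x + y + z  ->  (-x) + (-y) + (-z) = -x - y - z   [differs from x + y + z: not invariant]
(D) x^2 + y^2 + z^2  ->  (-x)^2 + (-y)^2 + (-z)^2 = x^2 + y^2 + z^2   [equals x^2 + y^2 + z^2: invariant]

Only option (D), x^2 + y^2 + z^2, is unchanged by the transformation.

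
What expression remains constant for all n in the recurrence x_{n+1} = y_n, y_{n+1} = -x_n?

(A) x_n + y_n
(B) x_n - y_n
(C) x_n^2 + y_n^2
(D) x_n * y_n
C

For the recurrence x_{n+1} = y_n, y_{n+1} = -x_n:

x_{n+1}^2 + y_{n+1}^2 = y_n^2 + (-x_n)^2 = x_n^2 + y_n^2
The sum of squares is conserved (like energy in a harmonic oscillator).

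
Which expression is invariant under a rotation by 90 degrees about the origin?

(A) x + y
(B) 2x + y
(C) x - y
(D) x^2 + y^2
D

A rotation by 90 degrees sends (x, y) to (-y, x).
Substitute the transformed coordinates into each option and compare with the original:
(A) x + y  ->  (-y) + (x) = x - y   [differs from x + y: not invariant]
(B) 2x + y  ->  2(-y) + (x) = x - 2y   [differs from 2x + y: not invariant]
(C) x - y  ->  (-y) - (x) = -x - y   [differs from x - y: not invariant]
(D) x^2 + y^2  ->  (-y)^2 + (x)^2 = x^2 + y^2   [equals x^2 + y^2: invariant]

Only option (D), x^2 + y^2, is unchanged by the transformation.
Geometrically, x^2 + y^2 is the squared distance from the origin, which every rotation about the origin preserves.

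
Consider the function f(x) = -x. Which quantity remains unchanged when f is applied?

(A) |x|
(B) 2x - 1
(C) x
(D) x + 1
A

For f(x) = -x:
Applying f replaces x by -x. Since |-x| = |x|, the absolute value is unchanged by f, whereas x -> -x, 2x - 1 -> -2x - 1 and x + 1 -> -x + 1 all change.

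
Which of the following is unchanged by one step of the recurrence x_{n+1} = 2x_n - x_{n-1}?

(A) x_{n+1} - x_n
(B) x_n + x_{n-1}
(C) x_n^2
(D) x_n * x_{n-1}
A

For the recurrence x_{n+1} = 2x_n - x_{n-1}:

If x_{n+1} = 2x_n - x_{n-1}, then:
x_{n+1} - x_n = x_n - x_{n-1}
The first difference is constant throughout the sequence.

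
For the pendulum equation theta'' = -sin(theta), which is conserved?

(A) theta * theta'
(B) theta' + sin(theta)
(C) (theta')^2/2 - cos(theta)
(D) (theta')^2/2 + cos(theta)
C

A first integral I satisfies dI/dt = 0 along every solution. Differentiate each option and use the equation of motion:
(A) d/dt[theta * theta'] = (theta')^2 + theta theta'' = (theta')^2 - theta sin(theta), not identically 0
(B) d/dt[theta' + sin(theta)] = theta'' + cos(theta) theta' = -sin(theta) + theta' cos(theta), not identically 0
(C) d/dt[(theta')^2/2 - cos(theta)] = theta' theta'' + sin(theta) theta' = theta'(-sin(theta)) + theta' sin(theta) = 0
(D) d/dt[(theta')^2/2 + cos(theta)] = theta' theta'' - sin(theta) theta' = -2 theta' sin(theta), not identically 0

Only (C) has zero time-derivative. This is the total energy: kinetic (theta')^2/2 plus potential -cos(theta).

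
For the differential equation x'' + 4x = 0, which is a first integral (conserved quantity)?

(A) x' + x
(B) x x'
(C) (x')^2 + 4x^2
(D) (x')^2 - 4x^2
C

A first integral I satisfies dI/dt = 0 along every solution. Differentiate each option and use the equation of motion:
(A) d/dt[x' + x] = x'' + x' = -4x + x', not identically 0
(B) d/dt[x x'] = (x')^2 + x x'' = (x')^2 - 4x^2, not identically 0
(C) d/dt[(x')^2 + 4x^2] = 2x'x'' + 8x x' = 2x'(-4x) + 8x x' = 0
(D) d/dt[(x')^2 - 4x^2] = 2x'x'' - 8x x' = -16x x', not identically 0

Only (C) has zero time-derivative. So the energy-like quantity (x')^2 + 4x^2 is the first integral.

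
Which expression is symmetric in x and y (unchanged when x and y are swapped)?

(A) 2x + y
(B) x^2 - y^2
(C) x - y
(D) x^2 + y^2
D

A symmetric expression is unchanged when the variables are permuted; here the transformation to test is the swap (x, y) -> (y, x).
Substitute the transformed coordinates into each option and compare with the original:
(A) 2x + y  ->  2(y) + (x) = x + 2y   [differs from 2x + y: not invariant]
(B) x^2 - y^2  ->  (y)^2 - (x)^2 = -x^2 + y^2   [differs from x^2 - y^2: not invariant]
(C) x - y  ->  (y) - (x) = -x + y   [differs from x - y: not invariant]
(D) x^2 + y^2  ->  (y)^2 + (x)^2 = x^2 + y^2   [equals x^2 + y^2: invariant]

Only option (D), x^2 + y^2, is unchanged by the transformation.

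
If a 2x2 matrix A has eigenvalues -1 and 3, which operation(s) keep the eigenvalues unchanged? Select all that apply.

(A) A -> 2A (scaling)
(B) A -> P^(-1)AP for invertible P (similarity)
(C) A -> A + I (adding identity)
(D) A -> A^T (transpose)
B and D

Eigenvalues are preserved by:
1. Similarity transformations: A -> P^(-1)AP (same characteristic polynomial)
2. Transpose: A^T has the same eigenvalues as A

Eigenvalues are NOT preserved by:
- Adding identity: eigenvalues become -1+1, 3+1
- Scaling: eigenvalues become -2, 6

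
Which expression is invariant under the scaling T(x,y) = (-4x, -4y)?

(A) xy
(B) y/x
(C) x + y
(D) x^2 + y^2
B

Under the uniform scaling T(x,y) = (-4x, -4y):
Substitute the transformed coordinates into each option and compare with the original:
(A) xy  ->  (-4x)(-4y) = 16xy   [differs from xy: not invariant]
(B) y/x  ->  (-4y)/(-4x) = y/x   [equals y/x: invariant]
(C) x + y  ->  (-4x) + (-4y) = -4x - 4y   [differs from x + y: not invariant]
(D) x^2 + y^2  ->  (-4x)^2 + (-4y)^2 = 16x^2 + 16y^2   [differs from x^2 + y^2: not invariant]

Only option (B), y/x, is unchanged by the transformation.
The common factor -4 cancels in a ratio of coordinates, while sums, products and sums of squares pick up factors of -4 or 16.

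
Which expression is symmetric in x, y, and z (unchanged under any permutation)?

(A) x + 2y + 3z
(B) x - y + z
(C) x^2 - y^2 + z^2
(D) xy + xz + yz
D

A symmetric expression is unchanged when the variables are permuted; here the transformation to test is the swap (x, y) -> (y, x).
A symmetric expression must survive every permutation; the single swap x <-> y already eliminates the distractors, and the keyed expression is also unchanged by x <-> z and y <-> z (each variable enters it in exactly the same way).
Substitute the transformed coordinates into each option and compare with the original:
(A) x + 2y + 3z  ->  (y) + 2(x) + 3z = 2x + y + 3z   [differs from x + 2y + 3z: not invariant]
(B) x - y + z  ->  (y) - (x) + z = -x + y + z   [differs from x - y + z: not invariant]
(C) x^2 - y^2 + z^2  ->  (y)^2 - (x)^2 + z^2 = -x^2 + y^2 + z^2   [differs from x^2 - y^2 + z^2: not invariant]
(D) xy + xz + yz  ->  (y)(x) + (y)z + (x)z = xy + xz + yz   [equals xy + xz + yz: invariant]

Only option (D), xy + xz + yz, is unchanged by the transformation.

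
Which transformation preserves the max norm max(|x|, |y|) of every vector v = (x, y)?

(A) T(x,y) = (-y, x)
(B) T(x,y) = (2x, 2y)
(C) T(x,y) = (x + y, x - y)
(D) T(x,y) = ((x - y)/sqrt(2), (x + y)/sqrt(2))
A

A transformation preserves a norm if ||T(v)|| = ||v|| for every v; a single vector where the norm changes rules an option out.

(A) T(x,y) = (-y, x): preserves the norm -- it only permutes the coordinates and/or flips signs, which leaves max(|x|, |y|) unchanged.
(B) T(x,y) = (2x, 2y): v = (1, 0) has norm max(|1|, |0|) = 1, but T(v) = (2, 0) has norm 2 -- not preserved.
(C) T(x,y) = (x + y, x - y): v = (1, 1) has norm max(|1|, |1|) = 1, but T(v) = (2, 0) has norm 2 -- not preserved.
(D) T(x,y) = ((x - y)/sqrt(2), (x + y)/sqrt(2)): v = (1, 0) has norm max(|1|, |0|) = 1, but T(v) = (sqrt(2)/2, sqrt(2)/2) has norm sqrt(2)/2 -- not preserved.

Therefore the answer is (A).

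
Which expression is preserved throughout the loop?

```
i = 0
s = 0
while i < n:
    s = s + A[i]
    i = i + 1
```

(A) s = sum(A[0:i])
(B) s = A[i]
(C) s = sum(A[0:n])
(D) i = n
A

A loop invariant must hold before the first iteration and be re-established by every execution of the body.

(A) s = sum(A[0:i]): Initially i = 0 and s = 0 = sum of the empty slice A[0:0]. If s = sum(A[0:i]) holds at the top of an iteration, the body sets s to sum(A[0:i]) + A[i] = sum(A[0:i+1]) and then i to i+1, so s = sum(A[0:i]) holds again. At exit i = n, giving s = sum(A[0:n]).

The other options fail:
(B) s = A[i]: after the first iteration s = A[0] but i = 1, so s = A[i] compares s with the wrong element (and fails in general).
(C) s = sum(A[0:n]): false before the loop (s = 0, not the full sum) -- it only becomes true at exit.
(D) i = n: false initially (i = 0); it is the exit condition, not an invariant.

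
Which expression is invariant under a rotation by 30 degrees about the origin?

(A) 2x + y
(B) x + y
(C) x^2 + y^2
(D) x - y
C

A rotation by 30 degrees sends (x, y) to (sqrt(3)x/2 - y/2, x/2 + sqrt(3)y/2).
Substitute the transformed coordinates into each option and compare with the original:
(A) 2x + y  ->  2(sqrt(3)x/2 - y/2) + (x/2 + sqrt(3)y/2) = x/2 + sqrt(3)x - y + sqrt(3)y/2   [differs from 2x + y: not invariant]
(B) x + y  ->  (sqrt(3)x/2 - y/2) + (x/2 + sqrt(3)y/2) = x/2 + sqrt(3)x/2 - y/2 + sqrt(3)y/2   [differs from x + y: not invariant]
(C) x^2 + y^2  ->  (sqrt(3)x/2 - y/2)^2 + (x/2 + sqrt(3)y/2)^2 = x^2 + y^2   [equals x^2 + y^2: invariant]
(D) x - y  ->  (sqrt(3)x/2 - y/2) - (x/2 + sqrt(3)y/2) = -x/2 + sqrt(3)x/2 - sqrt(3)y/2 - y/2   [differs from x - y: not invariant]

Only option (C), x^2 + y^2, is unchanged by the transformation.
Geometrically, x^2 + y^2 is the squared distance from the origin, which every rotation about the origin preserves.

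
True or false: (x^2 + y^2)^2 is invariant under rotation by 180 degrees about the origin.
True

Applying rotation by 180 degrees: x' = x*cos(180 degrees) - y*sin(180 degrees) = -x, y' = x*sin(180 degrees) + y*cos(180 degrees) = -y

Substituting into (x^2 + y^2)^2:
((-x)^2 + (-y)^2)^2
= x^4 + 2x^2y^2 + y^4 = (x^2 + y^2)^2

This equals the original expression (x^2 + y^2)^2, so it IS invariant.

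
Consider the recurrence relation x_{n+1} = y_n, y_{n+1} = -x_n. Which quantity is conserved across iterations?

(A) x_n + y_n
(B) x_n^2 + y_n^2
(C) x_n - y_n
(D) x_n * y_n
B

For the recurrence x_{n+1} = y_n, y_{n+1} = -x_n:

x_{n+1}^2 + y_{n+1}^2 = y_n^2 + (-x_n)^2 = x_n^2 + y_n^2
The sum of squares is conserved (like energy in a harmonic oscillator).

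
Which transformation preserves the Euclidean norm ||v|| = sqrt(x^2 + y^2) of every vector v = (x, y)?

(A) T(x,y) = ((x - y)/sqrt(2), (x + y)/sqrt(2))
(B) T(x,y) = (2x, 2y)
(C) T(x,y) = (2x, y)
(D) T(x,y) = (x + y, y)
A

A transformation preserves a norm if ||T(v)|| = ||v|| for every v; a single vector where the norm changes rules an option out.

(A) T(x,y) = ((x - y)/sqrt(2), (x + y)/sqrt(2)): preserves the norm -- it is an orthogonal map (a rotation/reflection), and (sqrt(2)(x - y)/2)^2 + (sqrt(2)(x + y)/2)^2 simplifies to x^2 + y^2.
(B) T(x,y) = (2x, 2y): v = (1, 0) has norm sqrt((1)^2 + (0)^2) = 1, but T(v) = (2, 0) has norm 2 -- not preserved.
(C) T(x,y) = (2x, y): v = (1, 0) has norm sqrt((1)^2 + (0)^2) = 1, but T(v) = (2, 0) has norm 2 -- not preserved.
(D) T(x,y) = (x + y, y): v = (0, 1) has norm sqrt((0)^2 + (1)^2) = 1, but T(v) = (1, 1) has norm sqrt(2) -- not preserved.

Therefore the answer is (A).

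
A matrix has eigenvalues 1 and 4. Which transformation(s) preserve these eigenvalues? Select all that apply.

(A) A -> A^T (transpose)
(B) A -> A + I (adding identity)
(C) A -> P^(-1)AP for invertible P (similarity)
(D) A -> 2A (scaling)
A and C

Eigenvalues are preserved by:
1. Similarity transformations: A -> P^(-1)AP (same characteristic polynomial)
2. Transpose: A^T has the same eigenvalues as A

Eigenvalues are NOT preserved by:
- Adding identity: eigenvalues become 1+1, 4+1
- Scaling: eigenvalues become 2, 8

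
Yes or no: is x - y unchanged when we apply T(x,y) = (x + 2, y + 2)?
Yes

Substitute T(x,y) = (x + 2, y + 2) into the expression and compare with the original.

Original: x - y
After applying T: (x + 2) - (y + 2) = x - y

This is identical to the original x - y, so the expression is invariant.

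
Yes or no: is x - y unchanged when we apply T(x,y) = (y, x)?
No

Substitute T(x,y) = (y, x) into the expression and compare with the original.

Original: x - y
After applying T: (y) - (x) = -x + y

This differs from the original x - y (difference: -2x + 2y), so the expression is NOT invariant.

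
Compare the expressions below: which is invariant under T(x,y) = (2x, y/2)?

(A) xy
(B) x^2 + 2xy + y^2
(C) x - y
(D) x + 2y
A

An expression E(x,y) is invariant under T if E(T(x,y)) = E(x,y). Here T(x,y) = (2x, y/2).
Substitute the transformed coordinates into each option and compare with the original:
(A) xy  ->  (2x)(y/2) = xy   [equals xy: invariant]
(B) x^2 + 2xy + y^2  ->  (2x)^2 + 2(2x)(y/2) + (y/2)^2 = 4x^2 + 2xy + y^2/4   [differs from x^2 + 2xy + y^2: not invariant]
(C) x - y  ->  (2x) - (y/2) = 2x - y/2   [differs from x - y: not invariant]
(D) x + 2y  ->  (2x) + 2(y/2) = 2x + y   [differs from x + 2y: not invariant]

Only option (A), xy, is unchanged by the transformation.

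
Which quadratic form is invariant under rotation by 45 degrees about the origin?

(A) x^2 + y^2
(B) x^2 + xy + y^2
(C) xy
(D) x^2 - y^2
A

Rotation by 45 degrees sends (x, y) to (sqrt(2)x/2 - sqrt(2)y/2, sqrt(2)x/2 + sqrt(2)y/2).
Substitute the transformed coordinates into each option and compare with the original:
(A) x^2 + y^2  ->  (sqrt(2)x/2 - sqrt(2)y/2)^2 + (sqrt(2)x/2 + sqrt(2)y/2)^2 = x^2 + y^2   [equals x^2 + y^2: invariant]
(B) x^2 + xy + y^2  ->  (sqrt(2)x/2 - sqrt(2)y/2)^2 + (sqrt(2)x/2 - sqrt(2)y/2)(sqrt(2)x/2 + sqrt(2)y/2) + (sqrt(2)x/2 + sqrt(2)y/2)^2 = 3x^2/2 + y^2/2   [differs from x^2 + xy + y^2: not invariant]
(C) xy  ->  (sqrt(2)x/2 - sqrt(2)y/2)(sqrt(2)x/2 + sqrt(2)y/2) = x^2/2 - y^2/2   [differs from xy: not invariant]
(D) x^2 - y^2  ->  (sqrt(2)x/2 - sqrt(2)y/2)^2 - (sqrt(2)x/2 + sqrt(2)y/2)^2 = -2xy   [differs from x^2 - y^2: not invariant]

Only option (A), x^2 + y^2, is unchanged by the transformation.
x^2 + y^2 is the squared distance from the origin, which rotations preserve.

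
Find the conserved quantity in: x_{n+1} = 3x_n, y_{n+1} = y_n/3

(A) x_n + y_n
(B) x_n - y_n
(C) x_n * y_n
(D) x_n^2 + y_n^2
C

For the recurrence x_{n+1} = 3x_n, y_{n+1} = y_n/3:

x_{n+1} * y_{n+1} = (3x_n) * (y_n/3) = x_n * y_n
The product is conserved.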